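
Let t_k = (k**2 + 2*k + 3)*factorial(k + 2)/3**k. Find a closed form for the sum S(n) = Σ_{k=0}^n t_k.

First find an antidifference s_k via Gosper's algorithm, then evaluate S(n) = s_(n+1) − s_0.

S(n) = -6 + n*factorial(n + 3)/3**n + 2*factorial(n + 3)/3**n

t_(k+1)/t_k = (k + 3)*(2*k + (k + 1)**2 + 5)/(3*(k**2 + 2*k + 3)).
So A=k/3 + 1 and B=1, with C=k**2 + 2*k + 3.
Set up (k/3 + 1)·f(k+1) − (1)·f(k) − (k**2 + 2*k + 3) = 0.
From deg A=1, deg B=0, deg C=2: d=1.
Coefficient equations give f(k) = 3*(k + 1).
Certificate R = B(k−1)f/C = 3*(k + 1)/(k**2 + 2*k + 3) gives s_k = 3**(1 - k)*(k + 1)*factorial(k + 2).
Check: Δs_k = (k**2 + 2*k + 3)*factorial(k + 2)/3**k. ✓
Evaluate: s_(n+1) = (n + 2)*factorial(n + 3)/3**n; subtract s_(0) = 6 ⇒ S(n) = -6 + n*factorial(n + 3)/3**n + 2*factorial(n + 3)/3**n.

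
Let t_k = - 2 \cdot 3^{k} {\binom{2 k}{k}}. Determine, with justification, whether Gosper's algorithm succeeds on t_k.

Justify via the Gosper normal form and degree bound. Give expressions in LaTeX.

Step 1: r(k) = 6*(2*k + 1)/(k + 1).
Factor: A=12*k + 6; B=k + 1; C=1.
Set up (12*k + 6)·f(k+1) − (k)·f(k) − (1) = 0.
deg f ≤ -1 (via 1,1,0).
Bound -1 < 0, so the key equation has no polynomial solution.

No — t_k has no hypergeometric antidifference.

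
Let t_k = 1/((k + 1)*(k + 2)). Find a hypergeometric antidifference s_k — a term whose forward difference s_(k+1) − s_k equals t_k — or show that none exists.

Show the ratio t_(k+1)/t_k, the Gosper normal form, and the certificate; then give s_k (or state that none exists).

t_(k+1)/t_k = (k + 1)/(k + 3).
Gosper form: A/B · C(k+1)/C(k) with A=k + 1, B=k + 3, C=1.
Solve (k + 1)·f(k+1) − (k + 2)·f(k) = 1.
d = 1 from the (1,1,0) case.
Solve for f: f(k) = k (degree 1 ≤ 1).
Certificate R = B(k−1)f/C = k*(k + 2) gives s_k = k/(k + 1).
Δs = 1/(k**2 + 3*k + 2), as required.

s_k = k/(k + 1)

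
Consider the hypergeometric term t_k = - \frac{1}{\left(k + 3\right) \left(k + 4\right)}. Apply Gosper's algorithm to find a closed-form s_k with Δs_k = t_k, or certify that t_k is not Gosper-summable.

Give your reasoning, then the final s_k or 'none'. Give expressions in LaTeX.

s_k = - \frac{k}{3 k + 9}

Ratio r(k) = (k + 3)/(k + 5).
Take A(k)=k + 3, B(k)=k + 5, C(k)=1.
Need (k + 3)·f(k+1) − (k + 4)·f(k) = 1.
d = 1 from the (1,1,0) case.
Coefficient equations give f(k) = k/3.
Certificate R = B(k−1)f/C = k*(k + 4)/3 gives s_k = -k/(3*k + 9).
Check: Δs_k = -1/(k**2 + 7*k + 12). ✓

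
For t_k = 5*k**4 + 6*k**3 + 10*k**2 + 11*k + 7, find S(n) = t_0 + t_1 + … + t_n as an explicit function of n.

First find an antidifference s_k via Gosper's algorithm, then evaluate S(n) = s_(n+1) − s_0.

Compute t_(k+1)/t_k: get (5*k**4 + 26*k**3 + 58*k**2 + 69*k + 39)/(5*k**4 + 6*k**3 + 10*k**2 + 11*k + 7).
Take A(k)=1, B(k)=1, C(k)=k**4 + 6*k**3/5 + 2*k**2 + 11*k/5 + 7/5.
Solve (1)·f(k+1) − (1)·f(k) = k**4 + 6*k**3/5 + 2*k**2 + 11*k/5 + 7/5.
From deg A=0, deg B=0, deg C=4: d=5.
Match coefficients ⇒ f(k) = k*(k**4 - k**3 + 2*k**2 + 2*k + 3)/5.
So s_k = (B(k−1)f/C)·t_k = (k*(k**4 - k**3 + 2*k**2 + 2*k + 3)/(5*k**4 + 6*k**3 + 10*k**2 + 11*k + 7))·t_k = k*(k**4 - k**3 + 2*k**2 + 2*k + 3).
s_(k+1) − s_k = 5*k**4 + 6*k**3 + 10*k**2 + 11*k + 7 = t_k.
s_(n+1) = n**5 + 4*n**4 + 8*n**3 + 12*n**2 + 14*n + 7 and s_(0) = 0, so S(n) = n**5 + 4*n**4 + 8*n**3 + 12*n**2 + 14*n + 7.

S(n) = n**5 + 4*n**4 + 8*n**3 + 12*n**2 + 14*n + 7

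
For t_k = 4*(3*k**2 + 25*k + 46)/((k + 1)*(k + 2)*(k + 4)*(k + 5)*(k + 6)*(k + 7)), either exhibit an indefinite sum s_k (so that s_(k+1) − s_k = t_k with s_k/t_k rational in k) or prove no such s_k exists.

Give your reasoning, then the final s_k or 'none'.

s_k = k*(k**2 + 11*k + 34)/(6*(k**3 + 11*k**2 + 34*k + 24))

t_(k+1)/t_k = (k + 1)*(k + 4)*(25*k + 3*(k + 1)**2 + 71)/((k + 3)*(k + 8)*(3*k**2 + 25*k + 46)).
Gosper form: A/B · C(k+1)/C(k) with A=k + 1, B=k + 8, C=k**3 + 34*k**2/3 + 121*k/3 + 46.
Set up (k + 1)·f(k+1) − (k + 7)·f(k) − (k**3 + 34*k**2/3 + 121*k/3 + 46) = 0.
deg f ≤ 6 (via 1,1,3).
A polynomial solution: f(k) = k*(k + 2)*(k + 3)*(k + 5)*(k**2 + 11*k + 34)/72.
Get s_k = R·t_k = k*(k**2 + 11*k + 34)/(6*(k**3 + 11*k**2 + 34*k + 24)) with R(k) = B(k−1)f(k)/C(k) = k*(k + 2)*(k + 5)*(k + 7)*(k**2 + 11*k + 34)/(24*(3*k**2 + 25*k + 46)).
Verify: 4*(3*k**2 + 25*k + 46)/(k**6 + 25*k**5 + 247*k**4 + 1219*k**3 + 3112*k**2 + 3796*k + 1680) matches t_k.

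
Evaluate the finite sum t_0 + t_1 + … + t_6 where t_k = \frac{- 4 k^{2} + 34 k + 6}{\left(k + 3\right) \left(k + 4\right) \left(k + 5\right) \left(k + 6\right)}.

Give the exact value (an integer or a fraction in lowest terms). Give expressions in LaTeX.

Step 1: r(k) = (k + 3)*(17*k - 2*(k + 1)**2 + 20)/((k + 7)*(-2*k**2 + 17*k + 3)).
Gosper form: A/B · C(k+1)/C(k) with A=k + 3, B=k + 7, C=k**2 - 17*k/2 - 3/2.
Solve (k + 3)·f(k+1) − (k + 6)·f(k) = k**2 - 17*k/2 - 3/2.
d = 3 from the (1,1,2) case.
Solve for f: f(k) = -k*(k**2 + 252*k - 133)/240 (degree 3 ≤ 3).
Certificate R = B(k−1)f/C = -k*(k + 6)*(k**2 + 252*k - 133)/(120*(2*k**2 - 17*k - 3)) gives s_k = k*(k**2 + 252*k - 133)/(60*(k + 3)*(k + 4)*(k + 5)).
Verify: 2*(-2*k**2 + 17*k + 3)/(k**4 + 18*k**3 + 119*k**2 + 342*k + 360) matches t_k.
Σ_(k=0)^(6) t_k = s_(7) − s_(0) = 49/330 − (0) = 49/330.

Σ = 49/330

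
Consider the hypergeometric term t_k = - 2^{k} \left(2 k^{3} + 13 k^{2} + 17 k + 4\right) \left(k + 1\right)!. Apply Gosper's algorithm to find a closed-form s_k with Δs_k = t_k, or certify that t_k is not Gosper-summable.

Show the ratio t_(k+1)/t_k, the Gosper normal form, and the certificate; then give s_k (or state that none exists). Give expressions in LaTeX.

The ratio is 2*(2*k**4 + 23*k**3 + 87*k**2 + 134*k + 72)/(2*k**3 + 13*k**2 + 17*k + 4).
Take A(k)=2*k + 4, B(k)=1, C(k)=k**3 + 13*k**2/2 + 17*k/2 + 2.
f must satisfy (2*k + 4)·f(k+1) − (1)·f(k) = k**3 + 13*k**2/2 + 17*k/2 + 2.
Bound: deg f ≤ 2.
Coefficient equations give f(k) = (k - 1)*(k + 4)/2.
R(k) = B(k−1)·f(k)/C(k) = (k - 1)*(k + 4)/(2*k**3 + 13*k**2 + 17*k + 4); s_k = R·t_k = -2**k*(k - 1)*(k + 4)*factorial(k + 1).
Verify: -2**k*(2*k**3 + 13*k**2 + 17*k + 4)*factorial(k + 1) matches t_k.

s_k = - 2^{k} \left(k - 1\right) \left(k + 4\right) \left(k + 1\right)!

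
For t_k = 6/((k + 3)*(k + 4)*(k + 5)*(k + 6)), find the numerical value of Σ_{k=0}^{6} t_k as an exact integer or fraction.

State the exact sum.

Σ = 7/220

Compute t_(k+1)/t_k: get (k + 3)/(k + 7).
Take A(k)=k + 3, B(k)=k + 7, C(k)=1.
Need (k + 3)·f(k+1) − (k + 6)·f(k) = 1.
Degrees (1,1,0) ⇒ d ≤ 3.
Match coefficients ⇒ f(k) = k*(k**2 + 12*k + 47)/180.
Get s_k = R·t_k = k*(k**2 + 12*k + 47)/(30*(k + 3)*(k + 4)*(k + 5)) with R(k) = B(k−1)f(k)/C(k) = k*(k + 6)*(k**2 + 12*k + 47)/180.
Verify: 6/(k**4 + 18*k**3 + 119*k**2 + 342*k + 360) matches t_k.
Σ_(k=0)^(6) t_k = s_(7) − s_(0) = 7/220 − (0) = 7/220.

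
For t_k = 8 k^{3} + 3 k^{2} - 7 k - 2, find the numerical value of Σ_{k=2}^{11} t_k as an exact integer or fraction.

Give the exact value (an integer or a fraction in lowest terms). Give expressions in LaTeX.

Σ = 35880

The ratio is (8*k**3 + 27*k**2 + 23*k + 2)/(8*k**3 + 3*k**2 - 7*k - 2).
Take A(k)=1, B(k)=1, C(k)=k**3 + 3*k**2/8 - 7*k/8 - 1/4.
f must satisfy (1)·f(k+1) − (1)·f(k) = k**3 + 3*k**2/8 - 7*k/8 - 1/4.
From deg A=0, deg B=0, deg C=3: d=4.
Coefficient equations give f(k) = k*(k - 2)*(k + 1)*(2*k - 1)/8.
Get s_k = R·t_k = k*(2*k**3 - 3*k**2 - 3*k + 2) with R(k) = B(k−1)f(k)/C(k) = k*(k - 2)*(2*k - 1)/(8*k**2 - 5*k - 2).
Verify: 8*k**3 + 3*k**2 - 7*k - 2 matches t_k.
Evaluate s at k=12 and k=2: 35880 and 0; difference 35880.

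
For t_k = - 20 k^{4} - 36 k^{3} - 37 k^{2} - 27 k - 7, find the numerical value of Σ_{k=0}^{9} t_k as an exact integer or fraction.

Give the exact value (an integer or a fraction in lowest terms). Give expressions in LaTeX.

Step 1: r(k) = (20*k**4 + 116*k**3 + 265*k**2 + 289*k + 127)/(20*k**4 + 36*k**3 + 37*k**2 + 27*k + 7).
Gosper form: A/B · C(k+1)/C(k) with A=1, B=1, C=k**4 + 9*k**3/5 + 37*k**2/20 + 27*k/20 + 7/20.
Need (1)·f(k+1) − (1)·f(k) = k**4 + 9*k**3/5 + 37*k**2/20 + 27*k/20 + 7/20.
deg f ≤ 5 (via 0,0,4).
Solve for f: f(k) = k*(4*k**4 - k**3 + k**2 + 4*k - 1)/20 (degree 5 ≤ 5).
Get s_k = R·t_k = k*(-4*k**4 + k**3 - k**2 - 4*k + 1) with R(k) = B(k−1)f(k)/C(k) = k*(4*k**4 - k**3 + k**2 + 4*k - 1)/(20*k**4 + 36*k**3 + 37*k**2 + 27*k + 7).
Δs = -20*k**4 - 36*k**3 - 37*k**2 - 27*k - 7, as required.
Σ_(k=0)^(9) t_k = s_(10) − s_(0) = -391390 − (0) = -391390.

Σ = -391390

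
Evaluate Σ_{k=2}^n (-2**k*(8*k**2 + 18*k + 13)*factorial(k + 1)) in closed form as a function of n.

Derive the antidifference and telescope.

Step 1: r(k) = 2*(8*k**3 + 50*k**2 + 107*k + 78)/(8*k**2 + 18*k + 13).
Gosper form: A/B · C(k+1)/C(k) with A=2*k + 4, B=1, C=k**2 + 9*k/4 + 13/8.
Need (2*k + 4)·f(k+1) − (1)·f(k) = k**2 + 9*k/4 + 13/8.
d = 1 from the (1,0,2) case.
Coefficient equations give f(k) = (4*k - 1)/8.
R(k) = B(k−1)·f(k)/C(k) = (4*k - 1)/(8*k**2 + 18*k + 13); s_k = R·t_k = -2**k*(4*k - 1)*factorial(k + 1).
Δs = -2**k*(8*k**2 + 18*k + 13)*factorial(k + 1), as required.
s_(n+1) = -2**(n + 1)*(4*n + 3)*factorial(n + 2) and s_(2) = -168, so S(n) = -8*2**n*n*factorial(n + 2) - 6*2**n*factorial(n + 2) + 168.

S(n) = -8*2**n*n*factorial(n + 2) - 6*2**n*factorial(n + 2) + 168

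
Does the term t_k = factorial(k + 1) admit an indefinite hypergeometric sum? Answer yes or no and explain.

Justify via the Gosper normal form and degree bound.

No — t_k has no hypergeometric antidifference.

Ratio r(k) = k + 2.
Factor: A=k + 2; B=1; C=1.
Need (k + 2)·f(k+1) − (1)·f(k) = 1.
Bound: deg f ≤ -1.
Negative degree bound (-1): no f exists, t_k not Gosper-summable.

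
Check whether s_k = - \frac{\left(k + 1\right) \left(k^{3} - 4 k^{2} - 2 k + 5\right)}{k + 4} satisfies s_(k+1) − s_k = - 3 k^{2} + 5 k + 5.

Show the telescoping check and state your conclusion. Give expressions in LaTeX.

s_(k+1) = k*(-k**3 - k**2 + 9*k + 14)/(k + 5)
s_(k+1) − s_k = (-3*k**4 - 16*k**3 + 23*k**2 + 76*k + 25)/(k**2 + 9*k + 20)
(s_(k+1) − s_k) − t_k = 3*(2*k**3 + 11*k**2 - 23*k - 25)/(k**2 + 9*k + 20)

Invalid: residual \frac{3 \left(2 k^{3} + 11 k^{2} - 23 k - 25\right)}{k^{2} + 9 k + 20} ≠ 0.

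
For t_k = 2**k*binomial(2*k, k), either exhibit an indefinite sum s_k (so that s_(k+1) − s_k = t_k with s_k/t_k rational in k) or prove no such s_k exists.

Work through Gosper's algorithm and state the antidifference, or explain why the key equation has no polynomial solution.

none — t_k is not Gosper-summable

Step 1: r(k) = 4*(2*k + 1)/(k + 1).
Normal form (A,B,C) = (8*k + 4, k + 1, 1).
Key eq: (8*k + 4)·f(k+1) = (k)·f(k) + (1).
From deg A=1, deg B=1, deg C=0: d=-1.
Bound -1 < 0, so the key equation has no polynomial solution.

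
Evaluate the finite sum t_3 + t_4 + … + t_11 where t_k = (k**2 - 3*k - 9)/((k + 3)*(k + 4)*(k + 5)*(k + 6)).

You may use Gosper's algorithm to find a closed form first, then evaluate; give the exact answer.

Step 1: r(k) = (k + 3)*(3*k - (k + 1)**2 + 12)/((k + 7)*(-k**2 + 3*k + 9)).
A = k + 3, B = k + 7, C = k**2 - 3*k - 9.
Set up (k + 3)·f(k+1) − (k + 6)·f(k) − (k**2 - 3*k - 9) = 0.
d = 3 from the (1,1,2) case.
Match coefficients ⇒ f(k) = -k*(k + 2).
Certificate R = B(k−1)f/C = -k*(k + 2)*(k + 6)/(k**2 - 3*k - 9) gives s_k = k*(-k - 2)/((k + 3)*(k + 4)*(k + 5)).
Verify: (k**2 - 3*k - 9)/(k**4 + 18*k**3 + 119*k**2 + 342*k + 360) matches t_k.
Telescoping: Σ = s_(12) − s_(3) = -7/170 − (-5/112) = 33/9520.

Σ = 33/9520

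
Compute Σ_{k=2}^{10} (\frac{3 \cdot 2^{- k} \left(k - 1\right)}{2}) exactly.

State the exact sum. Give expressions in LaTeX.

Σ = 3039/2048

r(k) = k/(2*(k - 1)) after simplifying.
Take A(k)=1/2, B(k)=1, C(k)=k - 1.
Key eq: (1/2)·f(k+1) = (1)·f(k) + (k - 1).
d = 1 from the (0,0,1) case.
Solve for f: f(k) = -2*k (degree 1 ≤ 1).
R(k) = B(k−1)·f(k)/C(k) = -2*k/(k - 1); s_k = R·t_k = -3*k/2**k.
Δs = 3*(k - 1)/(2*2**k), as required.
Telescoping: Σ = s_(11) − s_(2) = -33/2048 − (-3/2) = 3039/2048.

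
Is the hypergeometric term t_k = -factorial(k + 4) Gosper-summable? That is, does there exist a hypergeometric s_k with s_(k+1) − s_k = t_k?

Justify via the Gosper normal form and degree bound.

r(k) = k + 5 after simplifying.
Take A(k)=k + 5, B(k)=1, C(k)=1.
Key eq: (k + 5)·f(k+1) = (1)·f(k) + (1).
d = -1 from the (1,0,0) case.
Negative degree bound (-1): no f exists, t_k not Gosper-summable.

No; the degree bound rules out any f.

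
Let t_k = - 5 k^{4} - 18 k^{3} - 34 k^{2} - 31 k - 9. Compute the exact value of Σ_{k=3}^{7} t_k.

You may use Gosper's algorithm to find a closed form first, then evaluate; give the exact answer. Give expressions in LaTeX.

r(k) = (5*k**4 + 38*k**3 + 118*k**2 + 173*k + 97)/(5*k**4 + 18*k**3 + 34*k**2 + 31*k + 9) after simplifying.
Factor: A=1; B=1; C=k**4 + 18*k**3/5 + 34*k**2/5 + 31*k/5 + 9/5.
Set up (1)·f(k+1) − (1)·f(k) − (k**4 + 18*k**3/5 + 34*k**2/5 + 31*k/5 + 9/5) = 0.
From deg A=0, deg B=0, deg C=4: d=5.
Solving with deg f ≤ 5: f(k) = k*(k**4 + 2*k**3 + 4*k**2 + 3*k - 1)/5.
Then R = B(k−1)f/C = k*(k**4 + 2*k**3 + 4*k**2 + 3*k - 1)/(5*k**4 + 18*k**3 + 34*k**2 + 31*k + 9), so s_k = R(k)·t_k = k*(-k**4 - 2*k**3 - 4*k**2 - 3*k + 1).
Verify: -5*k**4 - 18*k**3 - 34*k**2 - 31*k - 9 matches t_k.
Evaluate s at k=8 and k=3: -43192 and -537; difference -42655.

Σ = -42655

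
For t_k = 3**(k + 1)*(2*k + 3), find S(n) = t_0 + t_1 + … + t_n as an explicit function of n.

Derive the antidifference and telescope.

S(n) = 3**(n + 2)*(n + 1)

Compute t_(k+1)/t_k: get 3*(2*k + 5)/(2*k + 3).
So A=3 and B=1, with C=k + 3/2.
f must satisfy (3)·f(k+1) − (1)·f(k) = k + 3/2.
deg f ≤ 1 (via 0,0,1).
A polynomial solution: f(k) = k/2.
Then R = B(k−1)f/C = k/(2*k + 3), so s_k = R(k)·t_k = 3**(k + 1)*k.
Δs = 3**(k + 1)*(2*k + 3), as required.
Σ_(k=0)^n t_k = s_(n+1) − s_(0) = (3**(n + 2)*(n + 1)) − (0), i.e. 3**(n + 2)*(n + 1).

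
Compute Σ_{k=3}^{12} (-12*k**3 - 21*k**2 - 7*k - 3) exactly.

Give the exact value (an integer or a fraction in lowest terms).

Σ = -87000

t_(k+1)/t_k = (12*k**3 + 57*k**2 + 85*k + 43)/(12*k**3 + 21*k**2 + 7*k + 3).
So A=1 and B=1, with C=k**3 + 7*k**2/4 + 7*k/12 + 1/4.
Key eq: (1)·f(k+1) = (1)·f(k) + (k**3 + 7*k**2/4 + 7*k/12 + 1/4).
Degrees (0,0,3) ⇒ d ≤ 4.
A polynomial solution: f(k) = k*(3*k**3 + k**2 - 4*k + 3)/12.
Get s_k = R·t_k = k*(-3*k**3 - k**2 + 4*k - 3) with R(k) = B(k−1)f(k)/C(k) = k*(3*k**3 + k**2 - 4*k + 3)/(12*k**3 + 21*k**2 + 7*k + 3).
Check: Δs_k = -12*k**3 - 21*k**2 - 7*k - 3. ✓
Σ_(k=3)^(12) t_k = s_(13) − s_(3) = -87243 − (-243) = -87000.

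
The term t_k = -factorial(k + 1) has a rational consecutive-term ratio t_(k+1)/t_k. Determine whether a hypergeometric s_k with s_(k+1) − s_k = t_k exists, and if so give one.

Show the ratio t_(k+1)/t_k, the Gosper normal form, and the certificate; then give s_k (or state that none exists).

Ratio r(k) = k + 2.
Gosper form: A/B · C(k+1)/C(k) with A=k + 2, B=1, C=1.
Set up (k + 2)·f(k+1) − (1)·f(k) − (1) = 0.
deg f ≤ -1 (via 1,0,0).
Bound -1 < 0, so the key equation has no polynomial solution.

none — t_k is not Gosper-summable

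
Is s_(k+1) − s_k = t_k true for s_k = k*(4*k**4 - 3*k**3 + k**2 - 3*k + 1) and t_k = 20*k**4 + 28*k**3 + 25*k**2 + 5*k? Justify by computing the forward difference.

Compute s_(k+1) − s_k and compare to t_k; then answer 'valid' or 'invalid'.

s_(k+1) = k*(4*k**4 + 17*k**3 + 29*k**2 + 22*k + 6)
s_(k+1) − s_k = k*(20*k**3 + 28*k**2 + 25*k + 5)
(s_(k+1) − s_k) − t_k = 0

Valid: the claim telescopes to t_k.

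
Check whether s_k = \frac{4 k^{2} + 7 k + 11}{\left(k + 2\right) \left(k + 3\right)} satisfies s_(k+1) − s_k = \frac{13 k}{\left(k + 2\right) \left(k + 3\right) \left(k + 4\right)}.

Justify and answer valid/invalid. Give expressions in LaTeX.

valid; difference matches t_k

s_(k+1) = (7*k + 4*(k + 1)**2 + 18)/((k + 3)*(k + 4))
s_(k+1) − s_k = 13*k/(k**3 + 9*k**2 + 26*k + 24)
(s_(k+1) − s_k) − t_k = 0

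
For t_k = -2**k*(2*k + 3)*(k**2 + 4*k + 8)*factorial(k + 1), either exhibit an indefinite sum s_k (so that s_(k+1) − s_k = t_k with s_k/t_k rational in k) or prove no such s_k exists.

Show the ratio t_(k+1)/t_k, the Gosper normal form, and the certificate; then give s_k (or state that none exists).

The ratio is 2*(k + 2)*(2*k + 5)*(4*k + (k + 1)**2 + 12)/((2*k + 3)*(k**2 + 4*k + 8)).
Normal form (A,B,C) = (2*k + 4, 1, k**3 + 11*k**2/2 + 14*k + 12).
Set up (2*k + 4)·f(k+1) − (1)·f(k) − (k**3 + 11*k**2/2 + 14*k + 12) = 0.
deg f ≤ 2 (via 1,0,3).
A polynomial solution: f(k) = (k**2 + 2*k + 4)/2.
Then R = B(k−1)f/C = (k**2 + 2*k + 4)/((2*k + 3)*(k**2 + 4*k + 8)), so s_k = R(k)·t_k = -2**k*(k**2 + 2*k + 4)*factorial(k + 1).
Verify: -2**k*(2*k + 3)*(k**2 + 4*k + 8)*factorial(k + 1) matches t_k.

s_k = -2**k*(k**2 + 2*k + 4)*factorial(k + 1)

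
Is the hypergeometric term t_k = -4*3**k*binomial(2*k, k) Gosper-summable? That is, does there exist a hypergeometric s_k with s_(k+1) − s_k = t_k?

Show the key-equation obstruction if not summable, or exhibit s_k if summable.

No. Not Gosper-summable.

r(k) = 6*(2*k + 1)/(k + 1) after simplifying.
Factor: A=12*k + 6; B=k + 1; C=1.
Set up (12*k + 6)·f(k+1) − (k)·f(k) − (1) = 0.
Degrees (1,1,0) ⇒ d ≤ -1.
deg f ≤ -1 is impossible — no certificate.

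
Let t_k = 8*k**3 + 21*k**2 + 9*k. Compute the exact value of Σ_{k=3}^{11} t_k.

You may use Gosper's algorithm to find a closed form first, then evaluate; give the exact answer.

Ratio r(k) = (8*k**3 + 45*k**2 + 75*k + 38)/(k*(8*k**2 + 21*k + 9)).
Normal form (A,B,C) = (1, 1, k**3 + 21*k**2/8 + 9*k/8).
f must satisfy (1)·f(k+1) − (1)·f(k) = k**3 + 21*k**2/8 + 9*k/8.
Degrees (0,0,3) ⇒ d ≤ 4.
Solving with deg f ≤ 4: f(k) = k*(k - 1)*(2*k**2 + 5*k + 1)/8.
So s_k = (B(k−1)f/C)·t_k = ((k - 1)*(2*k**2 + 5*k + 1)/(8*k**2 + 21*k + 9))·t_k = k*(2*k**3 + 3*k**2 - 4*k - 1).
Verify: k*(8*k**2 + 21*k + 9) matches t_k.
Sum = s_(12) − s_(3); s_(12) = 46068, s_(3) = 204 ⇒ 45864.

Σ = 45864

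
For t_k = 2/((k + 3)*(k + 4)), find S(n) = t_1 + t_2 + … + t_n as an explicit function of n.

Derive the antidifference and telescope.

r(k) = (k + 3)/(k + 5) after simplifying.
Gosper form: A/B · C(k+1)/C(k) with A=k + 3, B=k + 5, C=1.
Key eq: (k + 3)·f(k+1) = (k + 4)·f(k) + (1).
d = 1 from the (1,1,0) case.
A polynomial solution: f(k) = k/3.
Then R = B(k−1)f/C = k*(k + 4)/3, so s_k = R(k)·t_k = 2*k/(3*(k + 3)).
s_(k+1) − s_k = 2/(k**2 + 7*k + 12) = t_k.
Telescope: S(n) = s_(n+1) − s_(1) = 2*(n + 1)/(3*(n + 4)) − (1/6) = n/(2*(n + 4)).

S(n) = n/(2*(n + 4))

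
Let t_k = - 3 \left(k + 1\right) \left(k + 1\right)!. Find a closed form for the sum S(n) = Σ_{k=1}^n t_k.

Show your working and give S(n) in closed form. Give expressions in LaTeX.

S(n) = 6 - 3 \left(n + 2\right)!

Step 1: r(k) = (k + 2)**2/(k + 1).
Take A(k)=k + 2, B(k)=1, C(k)=k + 1.
Solve (k + 2)·f(k+1) − (1)·f(k) = k + 1.
From deg A=1, deg B=0, deg C=1: d=0.
Coefficient equations give f(k) = 1.
Then R = B(k−1)f/C = 1/(k + 1), so s_k = R(k)·t_k = -3*factorial(k + 1).
s_(k+1) − s_k = -3*(k + 1)*factorial(k + 1) = t_k.
s_(n+1) = -3*factorial(n + 2) and s_(1) = -6, so S(n) = 6 - 3*factorial(n + 2).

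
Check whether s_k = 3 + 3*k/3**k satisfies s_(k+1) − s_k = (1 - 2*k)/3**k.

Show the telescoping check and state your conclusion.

Valid — Δs_k = t_k.

s_(k+1) = 3 + (k + 1)/3**k
s_(k+1) − s_k = (1 - 2*k)/3**k
(s_(k+1) − s_k) − t_k = 0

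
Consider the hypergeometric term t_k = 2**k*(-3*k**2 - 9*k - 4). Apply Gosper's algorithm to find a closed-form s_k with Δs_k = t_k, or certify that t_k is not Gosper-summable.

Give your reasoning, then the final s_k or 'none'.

s_k = 2**k*(-3*k**2 + 3*k - 4)

r(k) = 2*(3*k**2 + 15*k + 16)/(3*k**2 + 9*k + 4) after simplifying.
Normal form (A,B,C) = (2, 1, k**2 + 3*k + 4/3).
Solve (2)·f(k+1) − (1)·f(k) = k**2 + 3*k + 4/3.
d = 2 from the (0,0,2) case.
Match coefficients ⇒ f(k) = (3*k**2 - 3*k + 4)/3.
So s_k = (B(k−1)f/C)·t_k = ((3*k**2 - 3*k + 4)/(3*k**2 + 9*k + 4))·t_k = 2**k*(-3*k**2 + 3*k - 4).
Verify: 2**k*(-3*k**2 - 9*k - 4) matches t_k.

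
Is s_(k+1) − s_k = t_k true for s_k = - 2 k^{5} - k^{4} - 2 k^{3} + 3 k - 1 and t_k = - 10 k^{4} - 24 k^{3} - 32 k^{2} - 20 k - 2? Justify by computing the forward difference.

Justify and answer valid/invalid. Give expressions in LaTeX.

s_(k+1) = 3*k - 2*(k + 1)**5 - (k + 1)**4 - 2*(k + 1)**3 + 2
s_(k+1) − s_k = -10*k**4 - 24*k**3 - 32*k**2 - 20*k - 2
(s_(k+1) − s_k) − t_k = 0

valid (s_(k+1) − s_k reduces to t_k)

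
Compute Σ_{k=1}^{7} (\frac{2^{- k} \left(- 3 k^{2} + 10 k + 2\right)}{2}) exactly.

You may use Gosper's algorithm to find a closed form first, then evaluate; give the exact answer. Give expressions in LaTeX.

Σ = 669/256

Step 1: r(k) = (3*k**2 - 4*k - 9)/(2*(3*k**2 - 10*k - 2)).
Factor: A=1/2; B=1; C=k**2 - 10*k/3 - 2/3.
Set up (1/2)·f(k+1) − (1)·f(k) − (k**2 - 10*k/3 - 2/3) = 0.
Bound: deg f ≤ 2.
Solving with deg f ≤ 2: f(k) = -2*(3*k**2 - 4*k - 3)/3.
Certificate R = B(k−1)f/C = -2*(3*k**2 - 4*k - 3)/(3*k**2 - 10*k - 2) gives s_k = (3*k**2 - 4*k - 3)/2**k.
Check: Δs_k = (-3*k**2 + 10*k + 2)/(2*2**k). ✓
Telescoping: Σ = s_(8) − s_(1) = 157/256 − (-2) = 669/256.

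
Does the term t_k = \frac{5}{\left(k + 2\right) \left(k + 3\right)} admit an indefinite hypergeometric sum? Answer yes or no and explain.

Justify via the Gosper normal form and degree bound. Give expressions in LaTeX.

Yes. s_k = \frac{5 k}{2 \left(k + 2\right)}.

The ratio is (k + 2)/(k + 4).
Take A(k)=k + 2, B(k)=k + 4, C(k)=1.
Need (k + 2)·f(k+1) − (k + 3)·f(k) = 1.
From deg A=1, deg B=1, deg C=0: d=1.
Solve for f: f(k) = k/2 (degree 1 ≤ 1).
Certificate R = B(k−1)f/C = k*(k + 3)/2 gives s_k = 5*k/(2*(k + 2)).
Check: Δs_k = 5/(k**2 + 5*k + 6). ✓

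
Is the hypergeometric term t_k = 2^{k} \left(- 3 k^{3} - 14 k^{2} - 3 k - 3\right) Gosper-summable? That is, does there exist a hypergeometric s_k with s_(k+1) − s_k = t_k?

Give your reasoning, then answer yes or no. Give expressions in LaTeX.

Yes. s_k = 2^{k} \left(- 3 k^{3} + 4 k^{2} - k - 3\right).

t_(k+1)/t_k = 2*(3*k**3 + 23*k**2 + 40*k + 23)/(3*k**3 + 14*k**2 + 3*k + 3).
A = 2, B = 1, C = k**3 + 14*k**2/3 + k + 1.
Set up (2)·f(k+1) − (1)·f(k) − (k**3 + 14*k**2/3 + k + 1) = 0.
From deg A=0, deg B=0, deg C=3: d=3.
Solve for f: f(k) = (3*k**3 - 4*k**2 + k + 3)/3 (degree 3 ≤ 3).
So s_k = (B(k−1)f/C)·t_k = ((3*k**3 - 4*k**2 + k + 3)/(3*k**3 + 14*k**2 + 3*k + 3))·t_k = 2**k*(-3*k**3 + 4*k**2 - k - 3).
s_(k+1) − s_k = 2**k*(-3*k**3 - 14*k**2 - 3*k - 3) = t_k.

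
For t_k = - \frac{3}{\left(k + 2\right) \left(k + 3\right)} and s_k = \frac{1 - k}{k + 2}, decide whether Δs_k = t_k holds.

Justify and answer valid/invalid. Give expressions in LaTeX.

s_(k+1) = -k/(k + 3)
s_(k+1) − s_k = -3/(k**2 + 5*k + 6)
(s_(k+1) − s_k) − t_k = 0

valid; difference matches t_k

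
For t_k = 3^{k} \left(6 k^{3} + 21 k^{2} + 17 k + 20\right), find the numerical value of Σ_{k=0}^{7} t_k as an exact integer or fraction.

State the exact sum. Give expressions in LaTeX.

t_(k+1)/t_k = 3*(6*k**3 + 39*k**2 + 77*k + 64)/(6*k**3 + 21*k**2 + 17*k + 20).
Take A(k)=3, B(k)=1, C(k)=k**3 + 7*k**2/2 + 17*k/6 + 10/3.
Set up (3)·f(k+1) − (1)·f(k) − (k**3 + 7*k**2/2 + 17*k/6 + 10/3) = 0.
d = 3 from the (0,0,3) case.
Coefficient equations give f(k) = (3*k**3 - 3*k**2 + 4*k + 4)/6.
R(k) = B(k−1)·f(k)/C(k) = (3*k**3 - 3*k**2 + 4*k + 4)/(6*k**3 + 21*k**2 + 17*k + 20); s_k = R·t_k = 3**k*(3*k**3 - 3*k**2 + 4*k + 4).
Verify: 3**k*(6*k**3 + 21*k**2 + 17*k + 20) matches t_k.
Sum = s_(8) − s_(0); s_(8) = 9054180, s_(0) = 4 ⇒ 9054176.

Σ = 9054176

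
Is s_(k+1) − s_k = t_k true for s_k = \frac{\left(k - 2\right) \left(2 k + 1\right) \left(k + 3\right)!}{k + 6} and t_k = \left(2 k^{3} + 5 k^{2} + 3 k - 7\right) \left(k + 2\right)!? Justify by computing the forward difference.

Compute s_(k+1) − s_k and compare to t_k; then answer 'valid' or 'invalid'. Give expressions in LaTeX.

s_(k+1) = (k - 1)*(2*k + 3)*factorial(k + 4)/(k + 7)
s_(k+1) − s_k = (2*k**4 + 19*k**3 + 44*k**2 + 17*k - 58)*factorial(k + 3)/((k + 6)*(k + 7))
(s_(k+1) − s_k) − t_k = -3*(k**2 + 3*k + 4)*(2*k**2 + 11*k - 10)*factorial(k + 2)/((k + 6)*(k + 7))

Invalid: residual - \frac{3 \left(k^{2} + 3 k + 4\right) \left(2 k^{2} + 11 k - 10\right) \left(k + 2\right)!}{\left(k + 6\right) \left(k + 7\right)} ≠ 0.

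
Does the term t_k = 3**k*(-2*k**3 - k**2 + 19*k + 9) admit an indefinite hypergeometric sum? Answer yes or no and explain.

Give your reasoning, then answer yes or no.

Yes. s_k = 3**k*(-k**3 + 4*k**2 + 2*k - 3).

Step 1: r(k) = 3*(2*k**3 + 7*k**2 - 11*k - 25)/(2*k**3 + k**2 - 19*k - 9).
Take A(k)=3, B(k)=1, C(k)=k**3 + k**2/2 - 19*k/2 - 9/2.
Set up (3)·f(k+1) − (1)·f(k) − (k**3 + k**2/2 - 19*k/2 - 9/2) = 0.
Bound: deg f ≤ 3.
Solve for f: f(k) = (k + 1)*(k**2 - 5*k + 3)/2 (degree 3 ≤ 3).
So s_k = (B(k−1)f/C)·t_k = ((k + 1)*(k**2 - 5*k + 3)/(2*k**3 + k**2 - 19*k - 9))·t_k = 3**k*(-k**3 + 4*k**2 + 2*k - 3).
s_(k+1) − s_k = 3**k*(-2*k**3 - k**2 + 19*k + 9) = t_k.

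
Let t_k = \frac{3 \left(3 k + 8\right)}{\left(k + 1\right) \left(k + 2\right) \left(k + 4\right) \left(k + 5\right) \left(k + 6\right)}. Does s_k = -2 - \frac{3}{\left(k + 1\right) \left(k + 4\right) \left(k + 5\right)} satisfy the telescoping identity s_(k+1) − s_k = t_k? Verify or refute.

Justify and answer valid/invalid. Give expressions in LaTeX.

s_(k+1) = -2 - 3/((k + 2)*(k + 5)*(k + 6))
s_(k+1) − s_k = 3*(3*k + 8)/(k**5 + 18*k**4 + 121*k**3 + 372*k**2 + 508*k + 240)
(s_(k+1) − s_k) − t_k = 0

valid (s_(k+1) − s_k reduces to t_k)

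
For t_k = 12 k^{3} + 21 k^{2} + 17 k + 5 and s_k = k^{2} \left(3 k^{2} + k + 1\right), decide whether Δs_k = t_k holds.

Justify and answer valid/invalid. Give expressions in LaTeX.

s_(k+1) = (k + 1)**2*(k + 3*(k + 1)**2 + 2)
s_(k+1) − s_k = 12*k**3 + 21*k**2 + 17*k + 5
(s_(k+1) − s_k) − t_k = 0

Valid: the claim telescopes to t_k.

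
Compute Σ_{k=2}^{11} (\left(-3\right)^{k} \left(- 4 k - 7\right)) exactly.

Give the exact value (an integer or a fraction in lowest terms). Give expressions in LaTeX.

Compute t_(k+1)/t_k: get 3*(-4*k - 11)/(4*k + 7).
Factor: A=-3; B=1; C=k + 7/4.
Need (-3)·f(k+1) − (1)·f(k) = k + 7/4.
Degrees (0,0,1) ⇒ d ≤ 1.
Coefficient equations give f(k) = -(k + 1)/4.
So s_k = (B(k−1)f/C)·t_k = (-(k + 1)/(4*k + 7))·t_k = (-3)**k*(k + 1).
Check: Δs_k = (-3)**k*(-4*k - 7). ✓
Telescoping: Σ = s_(12) − s_(2) = 6908733 − (27) = 6908706.

Σ = 6908706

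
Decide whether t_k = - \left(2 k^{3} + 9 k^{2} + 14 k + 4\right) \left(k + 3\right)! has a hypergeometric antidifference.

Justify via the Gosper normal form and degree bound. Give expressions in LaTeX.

t_(k+1)/t_k = (2*k**4 + 23*k**3 + 98*k**2 + 181*k + 116)/(2*k**3 + 9*k**2 + 14*k + 4).
A = k + 4, B = 1, C = k**3 + 9*k**2/2 + 7*k + 2.
f must satisfy (k + 4)·f(k+1) − (1)·f(k) = k**3 + 9*k**2/2 + 7*k + 2.
From deg A=1, deg B=0, deg C=3: d=2.
Solve for f: f(k) = k*(2*k - 1)/2 (degree 2 ≤ 2).
Then R = B(k−1)f/C = k*(2*k - 1)/(2*k**3 + 9*k**2 + 14*k + 4), so s_k = R(k)·t_k = -k*(2*k - 1)*factorial(k + 3).
Check: Δs_k = -(2*k**3 + 9*k**2 + 14*k + 4)*factorial(k + 3). ✓

Yes. s_k = - k \left(2 k - 1\right) \left(k + 3\right)!.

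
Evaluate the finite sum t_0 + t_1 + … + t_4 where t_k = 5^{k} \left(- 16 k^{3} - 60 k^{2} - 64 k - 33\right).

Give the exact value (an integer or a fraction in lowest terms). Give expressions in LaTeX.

r(k) = 5*(16*k**3 + 108*k**2 + 232*k + 173)/(16*k**3 + 60*k**2 + 64*k + 33) after simplifying.
Gosper form: A/B · C(k+1)/C(k) with A=5, B=1, C=k**3 + 15*k**2/4 + 4*k + 33/16.
Set up (5)·f(k+1) − (1)·f(k) − (k**3 + 15*k**2/4 + 4*k + 33/16) = 0.
d = 3 from the (0,0,3) case.
Coefficient equations give f(k) = (4*k**3 + k + 2)/16.
Get s_k = R·t_k = 5**k*(-4*k**3 - k - 2) with R(k) = B(k−1)f(k)/C(k) = (4*k**3 + k + 2)/(16*k**3 + 60*k**2 + 64*k + 33).
Check: Δs_k = 5**k*(4*k**3 - 4*k - 20*(k + 1)**3 - 13). ✓
Sum = s_(5) − s_(0); s_(5) = -1584375, s_(0) = -2 ⇒ -1584373.

Σ = -1584373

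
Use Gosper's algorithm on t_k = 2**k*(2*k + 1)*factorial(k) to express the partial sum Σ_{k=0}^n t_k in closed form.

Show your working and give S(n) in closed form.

S(n) = 2*2**n*factorial(n + 1) - 1

t_(k+1)/t_k = 2*(k + 1)*(2*k + 3)/(2*k + 1).
So A=2*k + 2 and B=1, with C=k + 1/2.
Solve (2*k + 2)·f(k+1) − (1)·f(k) = k + 1/2.
From deg A=1, deg B=0, deg C=1: d=0.
A polynomial solution: f(k) = 1/2.
Get s_k = R·t_k = 2**k*factorial(k) with R(k) = B(k−1)f(k)/C(k) = 1/(2*k + 1).
s_(k+1) − s_k = 2**k*(2*k + 1)*factorial(k) = t_k.
s_(n+1) = 2**(n + 1)*factorial(n + 1) and s_(0) = 1, so S(n) = 2*2**n*factorial(n + 1) - 1.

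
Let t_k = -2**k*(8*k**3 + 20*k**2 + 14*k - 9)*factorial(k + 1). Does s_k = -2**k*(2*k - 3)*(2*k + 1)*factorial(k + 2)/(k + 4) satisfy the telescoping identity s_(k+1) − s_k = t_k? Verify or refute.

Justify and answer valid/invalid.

Invalid: residual 2**(k + 1)*(8*k**4 + 52*k**3 + 90*k**2 + 51*k - 33)*factorial(k + 1)/((k + 4)*(k + 5)) ≠ 0.

s_(k+1) = -2**(k + 1)*(2*k - 1)*(2*k + 3)*factorial(k + 3)/(k + 5)
s_(k+1) − s_k = -2**k*(8*k**4 + 60*k**3 + 130*k**2 + 77*k - 57)*factorial(k + 2)/((k + 4)*(k + 5))
(s_(k+1) − s_k) − t_k = 2**(k + 1)*(8*k**4 + 52*k**3 + 90*k**2 + 51*k - 33)*factorial(k + 1)/((k + 4)*(k + 5))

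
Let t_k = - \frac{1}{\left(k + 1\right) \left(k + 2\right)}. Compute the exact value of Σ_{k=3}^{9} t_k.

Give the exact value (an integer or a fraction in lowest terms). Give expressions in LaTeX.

Σ = -7/44

The ratio is (k + 1)/(k + 3).
So A=k + 1 and B=k + 3, with C=1.
Need (k + 1)·f(k+1) − (k + 2)·f(k) = 1.
Degrees (1,1,0) ⇒ d ≤ 1.
A polynomial solution: f(k) = k.
R(k) = B(k−1)·f(k)/C(k) = k*(k + 2); s_k = R·t_k = -k/(k + 1).
Δs = -1/(k**2 + 3*k + 2), as required.
Σ_(k=3)^(9) t_k = s_(10) − s_(3) = -10/11 − (-3/4) = -7/44.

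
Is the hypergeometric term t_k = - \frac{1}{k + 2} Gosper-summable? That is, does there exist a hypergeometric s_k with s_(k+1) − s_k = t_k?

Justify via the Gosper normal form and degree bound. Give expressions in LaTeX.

No; the coefficient equations for f are inconsistent.

Ratio r(k) = (k + 2)/(k + 3).
So A=k + 2 and B=k + 3, with C=1.
Key eq: (k + 2)·f(k+1) = (k + 2)·f(k) + (1).
deg f ≤ 0 (via 1,1,0).
Generic f = c0 gives residual -1; -1 = 0 cannot hold, so t_k is not Gosper-summable.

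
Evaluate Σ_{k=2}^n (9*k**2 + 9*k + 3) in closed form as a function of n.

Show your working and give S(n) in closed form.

The ratio is (3*k**2 + 9*k + 7)/(3*k**2 + 3*k + 1).
Normal form (A,B,C) = (1, 1, k**2 + k + 1/3).
Key eq: (1)·f(k+1) = (1)·f(k) + (k**2 + k + 1/3).
deg f ≤ 3 (via 0,0,2).
Coefficient equations give f(k) = k**3/3.
Get s_k = R·t_k = 3*k**3 with R(k) = B(k−1)f(k)/C(k) = k**3/(3*k**2 + 3*k + 1).
Check: Δs_k = -3*k**3 + 3*(k + 1)**3. ✓
s_(n+1) = 3*n**3 + 9*n**2 + 9*n + 3 and s_(2) = 24, so S(n) = 3*n**3 + 9*n**2 + 9*n - 21.

S(n) = 3*n**3 + 9*n**2 + 9*n - 21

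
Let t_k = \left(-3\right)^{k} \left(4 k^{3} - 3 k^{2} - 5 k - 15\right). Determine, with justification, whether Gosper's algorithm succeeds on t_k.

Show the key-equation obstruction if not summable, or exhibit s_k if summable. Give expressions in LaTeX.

Step 1: r(k) = 3*(-4*k**3 - 9*k**2 - k + 19)/(4*k**3 - 3*k**2 - 5*k - 15).
Factor: A=-3; B=1; C=k**3 - 3*k**2/4 - 5*k/4 - 15/4.
Set up (-3)·f(k+1) − (1)·f(k) − (k**3 - 3*k**2/4 - 5*k/4 - 15/4) = 0.
d = 3 from the (0,0,3) case.
Solving with deg f ≤ 3: f(k) = -(k - 3)*(k**2 + 1)/4.
So s_k = (B(k−1)f/C)·t_k = (-(k - 3)*(k**2 + 1)/(4*k**3 - 3*k**2 - 5*k - 15))·t_k = (-3)**k*(-k**3 + 3*k**2 - k + 3).
Check: Δs_k = (-3)**k*(4*k**3 - 3*k**2 - 5*k - 15). ✓

Yes. s_k = \left(-3\right)^{k} \left(- k^{3} + 3 k^{2} - k + 3\right).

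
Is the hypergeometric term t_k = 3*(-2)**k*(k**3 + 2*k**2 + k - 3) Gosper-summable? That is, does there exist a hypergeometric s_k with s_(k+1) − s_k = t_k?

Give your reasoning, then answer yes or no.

Ratio r(k) = 2*(-k**3 - 5*k**2 - 8*k - 1)/(k**3 + 2*k**2 + k - 3).
Factor: A=-2; B=1; C=k**3 + 2*k**2 + k - 3.
Key eq: (-2)·f(k+1) = (1)·f(k) + (k**3 + 2*k**2 + k - 3).
deg f ≤ 3 (via 0,0,3).
A polynomial solution: f(k) = -(k**3 - k - 3)/3.
So s_k = (B(k−1)f/C)·t_k = (-(k**3 - k - 3)/(3*(k**3 + 2*k**2 + k - 3)))·t_k = (-2)**k*(-k**3 + k + 3).
Verify: 3*(-2)**k*(k**3 + 2*k**2 + k - 3) matches t_k.

Yes. s_k = (-2)**k*(-k**3 + k + 3).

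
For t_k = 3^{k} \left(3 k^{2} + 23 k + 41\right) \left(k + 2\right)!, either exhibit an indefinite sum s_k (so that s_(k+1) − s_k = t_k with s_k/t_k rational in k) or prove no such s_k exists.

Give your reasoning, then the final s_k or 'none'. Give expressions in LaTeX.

Ratio r(k) = 3*(3*k**3 + 38*k**2 + 154*k + 201)/(3*k**2 + 23*k + 41).
A = 3*k + 9, B = 1, C = k**2 + 23*k/3 + 41/3.
f must satisfy (3*k + 9)·f(k+1) − (1)·f(k) = k**2 + 23*k/3 + 41/3.
Bound: deg f ≤ 1.
Coefficient equations give f(k) = (k + 4)/3.
Then R = B(k−1)f/C = (k + 4)/(3*k**2 + 23*k + 41), so s_k = R(k)·t_k = 3**k*(k + 4)*factorial(k + 2).
Verify: 3**k*(3*k**2 + 23*k + 41)*factorial(k + 2) matches t_k.

s_k = 3^{k} \left(k + 4\right) \left(k + 2\right)!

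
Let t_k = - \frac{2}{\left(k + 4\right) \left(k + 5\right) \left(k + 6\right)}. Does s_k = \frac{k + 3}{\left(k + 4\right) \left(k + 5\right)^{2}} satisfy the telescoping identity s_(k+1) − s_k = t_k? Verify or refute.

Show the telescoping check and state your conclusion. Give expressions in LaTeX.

s_(k+1) = (k + 4)/((k + 5)*(k + 6)**2)
s_(k+1) − s_k = (-(k + 3)*(k + 6)**2 + (k + 4)**2*(k + 5))/((k + 4)*(k + 5)**2*(k + 6)**2)
(s_(k+1) − s_k) − t_k = 2*(3*k + 16)/(k**5 + 26*k**4 + 269*k**3 + 1384*k**2 + 3540*k + 3600)

Invalid: residual \frac{2 \left(3 k + 16\right)}{k^{5} + 26 k^{4} + 269 k^{3} + 1384 k^{2} + 3540 k + 3600} ≠ 0.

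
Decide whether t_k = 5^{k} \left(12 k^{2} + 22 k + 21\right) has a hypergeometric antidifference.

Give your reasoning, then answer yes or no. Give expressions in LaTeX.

Yes. s_k = 5^{k} \left(3 k^{2} - 2 k + 4\right).

t_(k+1)/t_k = 5*(12*k**2 + 46*k + 55)/(12*k**2 + 22*k + 21).
Normal form (A,B,C) = (5, 1, k**2 + 11*k/6 + 7/4).
f must satisfy (5)·f(k+1) − (1)·f(k) = k**2 + 11*k/6 + 7/4.
From deg A=0, deg B=0, deg C=2: d=2.
Solving with deg f ≤ 2: f(k) = (3*k**2 - 2*k + 4)/12.
Certificate R = B(k−1)f/C = (3*k**2 - 2*k + 4)/(12*k**2 + 22*k + 21) gives s_k = 5**k*(3*k**2 - 2*k + 4).
Check: Δs_k = 5**k*(12*k**2 + 22*k + 21). ✓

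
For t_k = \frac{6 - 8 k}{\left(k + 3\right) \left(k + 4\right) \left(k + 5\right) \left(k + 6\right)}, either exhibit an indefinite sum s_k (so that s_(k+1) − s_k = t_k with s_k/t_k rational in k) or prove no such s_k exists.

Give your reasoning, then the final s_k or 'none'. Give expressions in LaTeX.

s_k = - \frac{k \left(k^{2} + 12 k - 73\right)}{30 \left(k + 3\right) \left(k + 4\right) \left(k + 5\right)}

The ratio is (k + 3)*(4*k + 1)/((k + 7)*(4*k - 3)).
Gosper form: A/B · C(k+1)/C(k) with A=k + 3, B=k + 7, C=k - 3/4.
f must satisfy (k + 3)·f(k+1) − (k + 6)·f(k) = k - 3/4.
deg f ≤ 3 (via 1,1,1).
Match coefficients ⇒ f(k) = k*(k**2 + 12*k - 73)/240.
So s_k = (B(k−1)f/C)·t_k = (k*(k + 6)*(k**2 + 12*k - 73)/(60*(4*k - 3)))·t_k = -k*(k**2 + 12*k - 73)/(30*(k + 3)*(k + 4)*(k + 5)).
s_(k+1) − s_k = 2*(3 - 4*k)/(k**4 + 18*k**3 + 119*k**2 + 342*k + 360) = t_k.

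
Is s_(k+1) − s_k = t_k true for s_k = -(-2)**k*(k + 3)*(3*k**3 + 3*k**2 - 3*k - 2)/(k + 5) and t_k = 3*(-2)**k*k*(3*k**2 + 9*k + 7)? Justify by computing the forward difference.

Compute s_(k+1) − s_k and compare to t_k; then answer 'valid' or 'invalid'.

s_(k+1) = 2*(-2)**k*(3*k**4 + 24*k**3 + 60*k**2 + 49*k + 4)/(k + 6)
s_(k+1) − s_k = (-2)**k*(9*k**5 + 108*k**4 + 438*k**3 + 723*k**2 + 426*k + 4)/(k**2 + 11*k + 30)
(s_(k+1) − s_k) − t_k = (-2)**(k + 1)*(9*k**4 + 75*k**3 + 159*k**2 + 102*k - 2)/(k**2 + 11*k + 30)

Invalid: residual (-2)**(k + 1)*(9*k**4 + 75*k**3 + 159*k**2 + 102*k - 2)/(k**2 + 11*k + 30) ≠ 0.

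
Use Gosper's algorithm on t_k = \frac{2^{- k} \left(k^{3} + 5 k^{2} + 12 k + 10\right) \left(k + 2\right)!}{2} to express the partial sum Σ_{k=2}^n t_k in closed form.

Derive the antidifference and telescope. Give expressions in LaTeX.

The ratio is (k**4 + 11*k**3 + 49*k**2 + 103*k + 84)/(2*(k**3 + 5*k**2 + 12*k + 10)).
Take A(k)=k/2 + 3/2, B(k)=1, C(k)=k**3 + 5*k**2 + 12*k + 10.
f must satisfy (k/2 + 3/2)·f(k+1) − (1)·f(k) = k**3 + 5*k**2 + 12*k + 10.
Bound: deg f ≤ 2.
A polynomial solution: f(k) = 2*(k + 1)**2.
So s_k = (B(k−1)f/C)·t_k = (2*(k + 1)**2/(k**3 + 5*k**2 + 12*k + 10))·t_k = (k + 1)**2*factorial(k + 2)/2**k.
Δs = (k**3 + 5*k**2 + 12*k + 10)*factorial(k + 2)/(2*2**k), as required.
s_(n+1) = 2**(-n - 1)*(n + 2)**2*factorial(n + 3) and s_(2) = 54, so S(n) = (-108*2**n + n**5*factorial(n) + 10*n**4*factorial(n) + 39*n**3*factorial(n) + 74*n**2*factorial(n) + 68*n*factorial(n) + 24*factorial(n))/(2*2**n).

S(n) = \frac{2^{- n} \left(- 108 \cdot 2^{n} + n^{5} n! + 10 n^{4} n! + 39 n^{3} n! + 74 n^{2} n! + 68 n n! + 24 n!\right)}{2}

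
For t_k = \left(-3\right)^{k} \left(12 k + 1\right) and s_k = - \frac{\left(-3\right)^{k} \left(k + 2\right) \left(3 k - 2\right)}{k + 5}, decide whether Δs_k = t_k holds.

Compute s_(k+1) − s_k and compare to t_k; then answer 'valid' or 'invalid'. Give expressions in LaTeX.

s_(k+1) = 3*(-3)**k*(k + 3)*(3*k + 1)/(k + 6)
s_(k+1) − s_k = (-3)**k*(12*k**3 + 97*k**2 + 179*k + 21)/(k**2 + 11*k + 30)
(s_(k+1) − s_k) − t_k = (-3)**(k + 1)*(12*k**2 + 64*k + 3)/(k**2 + 11*k + 30)

Invalid: residual \frac{\left(-3\right)^{k + 1} \left(12 k^{2} + 64 k + 3\right)}{k^{2} + 11 k + 30} ≠ 0.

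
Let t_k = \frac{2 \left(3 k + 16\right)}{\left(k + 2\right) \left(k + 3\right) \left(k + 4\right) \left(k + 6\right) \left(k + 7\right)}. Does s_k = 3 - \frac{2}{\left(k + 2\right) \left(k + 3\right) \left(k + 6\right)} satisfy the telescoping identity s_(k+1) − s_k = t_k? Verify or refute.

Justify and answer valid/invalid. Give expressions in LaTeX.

s_(k+1) = 3 - 2/((k + 3)*(k + 4)*(k + 7))
s_(k+1) − s_k = 2*(3*k + 16)/(k**5 + 22*k**4 + 185*k**3 + 740*k**2 + 1404*k + 1008)
(s_(k+1) − s_k) − t_k = 0

valid (s_(k+1) − s_k reduces to t_k)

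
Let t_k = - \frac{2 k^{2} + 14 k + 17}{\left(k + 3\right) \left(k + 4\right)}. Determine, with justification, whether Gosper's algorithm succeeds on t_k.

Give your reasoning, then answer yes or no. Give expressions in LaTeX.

The ratio is (k + 3)*(14*k + 2*(k + 1)**2 + 31)/((k + 5)*(2*k**2 + 14*k + 17)).
Gosper form: A/B · C(k+1)/C(k) with A=k + 3, B=k + 5, C=k**2 + 7*k + 17/2.
Need (k + 3)·f(k+1) − (k + 4)·f(k) = k**2 + 7*k + 17/2.
deg f ≤ 2 (via 1,1,2).
Solving with deg f ≤ 2: f(k) = k*(6*k + 11)/6.
R(k) = B(k−1)·f(k)/C(k) = k*(k + 4)*(6*k + 11)/(3*(2*k**2 + 14*k + 17)); s_k = R·t_k = k*(-6*k - 11)/(3*(k + 3)).
s_(k+1) − s_k = (-2*k**2 - 14*k - 17)/(k**2 + 7*k + 12) = t_k.

Yes. s_k = \frac{k \left(- 6 k - 11\right)}{3 \left(k + 3\right)}.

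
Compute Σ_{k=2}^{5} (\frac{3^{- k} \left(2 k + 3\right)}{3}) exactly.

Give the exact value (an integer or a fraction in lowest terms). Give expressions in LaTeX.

r(k) = (2*k + 5)/(3*(2*k + 3)) after simplifying.
Take A(k)=1/3, B(k)=1, C(k)=k + 3/2.
Set up (1/3)·f(k+1) − (1)·f(k) − (k + 3/2) = 0.
Bound: deg f ≤ 1.
Solve for f: f(k) = -3*(k + 2)/2 (degree 1 ≤ 1).
R(k) = B(k−1)·f(k)/C(k) = -3*(k + 2)/(2*k + 3); s_k = R·t_k = (-k - 2)/3**k.
s_(k+1) − s_k = (2*k + 3)/(3*3**k) = t_k.
Telescoping: Σ = s_(6) − s_(2) = -8/729 − (-4/9) = 316/729.

Σ = 316/729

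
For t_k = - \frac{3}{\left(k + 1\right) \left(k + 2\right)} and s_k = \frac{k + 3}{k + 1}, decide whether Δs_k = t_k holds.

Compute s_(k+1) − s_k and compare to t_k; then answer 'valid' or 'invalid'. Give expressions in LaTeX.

s_(k+1) = (k + 4)/(k + 2)
s_(k+1) − s_k = -2/(k**2 + 3*k + 2)
(s_(k+1) − s_k) − t_k = 1/(k**2 + 3*k + 2)

Invalid: residual \frac{1}{k^{2} + 3 k + 2} ≠ 0.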